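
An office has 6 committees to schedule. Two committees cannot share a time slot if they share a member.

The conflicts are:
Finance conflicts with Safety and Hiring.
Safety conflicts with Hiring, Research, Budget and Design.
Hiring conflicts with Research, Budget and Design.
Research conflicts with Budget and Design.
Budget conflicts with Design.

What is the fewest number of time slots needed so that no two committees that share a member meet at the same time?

5

Safety, Hiring, Research, Budget, Design pairwise conflict, so at least 5 time slots are needed.
5 time slots suffice: Finance=3, Safety=1, Hiring=2, Research=3, Budget=4, Design=5. Every pair that conflicts lands in different time slots.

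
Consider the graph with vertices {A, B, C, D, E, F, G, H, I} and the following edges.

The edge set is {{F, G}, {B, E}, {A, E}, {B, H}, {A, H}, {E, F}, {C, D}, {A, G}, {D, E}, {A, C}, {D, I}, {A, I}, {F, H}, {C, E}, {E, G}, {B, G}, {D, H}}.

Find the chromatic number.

B, E, G are pairwise adjacent, so at least 3 colors are needed.
A valid assignment using 3 colors: A=2, B=2, C=3, D=2, E=1, F=2, G=3, H=1, I=1. Every edge joins two different colors.

3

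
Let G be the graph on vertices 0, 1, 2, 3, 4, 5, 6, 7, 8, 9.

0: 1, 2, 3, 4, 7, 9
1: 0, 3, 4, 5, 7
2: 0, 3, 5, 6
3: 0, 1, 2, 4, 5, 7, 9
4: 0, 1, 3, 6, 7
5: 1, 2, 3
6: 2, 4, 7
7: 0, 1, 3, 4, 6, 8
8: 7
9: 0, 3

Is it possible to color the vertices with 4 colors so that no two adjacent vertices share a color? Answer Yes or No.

0, 1, 3, 4, 7 are pairwise adjacent (a clique of size 5), so at least 5 colors are needed.
So 4 colors are not enough.

No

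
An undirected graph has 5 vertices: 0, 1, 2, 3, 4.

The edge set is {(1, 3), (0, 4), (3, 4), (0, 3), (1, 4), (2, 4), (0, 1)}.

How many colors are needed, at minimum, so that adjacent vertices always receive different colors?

0, 1, 3, 4 form a clique, so at least 4 colors are needed.
4 colors suffice: color a → {4}; color b → {0, 2}; color c → {3}; color d → {1}. Each edge has distinct colors on its endpoints.

4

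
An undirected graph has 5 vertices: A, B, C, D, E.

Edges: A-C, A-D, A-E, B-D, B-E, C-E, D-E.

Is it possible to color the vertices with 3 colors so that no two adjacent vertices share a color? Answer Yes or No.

Yes

The chromatic number is 3. B, D, E are mutually adjacent, so at least 3 colors are needed.
One proper 3-coloring: A=3, B=3, C=2, D=2, E=1.
That is already a proper 3-coloring.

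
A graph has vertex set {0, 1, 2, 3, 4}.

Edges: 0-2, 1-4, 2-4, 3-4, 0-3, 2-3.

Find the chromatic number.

3

2, 3, 4 are mutually adjacent, so at least 3 colors are needed.
A valid assignment using 3 colors: 0=green, 1=red, 2=blue, 3=red, 4=green. Each edge has distinct colors on its endpoints.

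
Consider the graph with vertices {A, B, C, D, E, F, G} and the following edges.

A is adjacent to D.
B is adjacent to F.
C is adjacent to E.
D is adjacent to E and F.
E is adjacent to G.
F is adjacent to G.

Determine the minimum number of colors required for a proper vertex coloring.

D and F are adjacent, so at least 2 colors are needed.
2 colors suffice: color 1 → {B, C, D, G}; color 2 → {A, E, F}. Every edge joins two different colors.

2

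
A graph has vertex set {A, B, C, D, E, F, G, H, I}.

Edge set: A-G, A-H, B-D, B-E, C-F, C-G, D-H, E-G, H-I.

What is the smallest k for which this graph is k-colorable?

2

C and G are adjacent, so at least 2 colors are needed.
2 colors suffice: color 1 → {B, F, G, H}; color 2 → {A, C, D, E, I}. Each edge has distinct colors on its endpoints.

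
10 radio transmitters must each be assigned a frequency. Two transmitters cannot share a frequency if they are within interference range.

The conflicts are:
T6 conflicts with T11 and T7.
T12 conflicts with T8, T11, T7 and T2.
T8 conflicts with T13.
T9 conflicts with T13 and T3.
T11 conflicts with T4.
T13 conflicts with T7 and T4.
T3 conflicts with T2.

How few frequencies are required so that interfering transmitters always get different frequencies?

The cycle T11-T4-T13-T7-T6-T11 has odd length 5, so it cannot be 2-colored; at least 3 frequencies are needed.
3 frequencies suffice: T6=1, T12=1, T8=2, T9=2, T11=2, T13=1, T7=2, T3=1, T4=3, T2=2. Every pair that conflicts lands in different frequencies.

3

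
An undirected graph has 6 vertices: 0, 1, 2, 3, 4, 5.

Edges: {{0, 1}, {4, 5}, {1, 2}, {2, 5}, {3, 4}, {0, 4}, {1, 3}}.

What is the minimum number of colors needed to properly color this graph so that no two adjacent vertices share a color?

The cycle 4-3-1-2-5-4 has odd length 5, so it cannot be 2-colored; at least 3 colors are needed.
A valid assignment using 3 colors: 0=b, 1=a, 2=c, 3=b, 4=a, 5=b. Each edge has distinct colors on its endpoints.

3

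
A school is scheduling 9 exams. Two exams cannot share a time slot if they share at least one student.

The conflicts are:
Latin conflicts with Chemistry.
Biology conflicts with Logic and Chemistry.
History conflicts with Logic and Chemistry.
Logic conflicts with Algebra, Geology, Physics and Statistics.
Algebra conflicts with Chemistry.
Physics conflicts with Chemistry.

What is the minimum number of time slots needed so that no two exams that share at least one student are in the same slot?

2

Logic and Statistics conflict, so at least 2 time slots are needed.
A valid assignment using 2 time slots: Latin=2, Biology=2, History=2, Logic=1, Algebra=2, Geology=2, Physics=2, Chemistry=1, Statistics=2. No two conflicting exams share a time slot.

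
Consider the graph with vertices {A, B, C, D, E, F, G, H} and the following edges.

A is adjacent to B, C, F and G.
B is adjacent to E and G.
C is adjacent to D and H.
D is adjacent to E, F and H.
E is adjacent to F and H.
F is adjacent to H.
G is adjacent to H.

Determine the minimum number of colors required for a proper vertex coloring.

D, E, F, H are pairwise adjacent (a clique of size 4), so at least 4 colors are needed.
4 colors suffice: color red → {A, H}; color blue → {C, F, G}; color green → {B, D}; color yellow → {E}. Each edge has distinct colors on its endpoints.

4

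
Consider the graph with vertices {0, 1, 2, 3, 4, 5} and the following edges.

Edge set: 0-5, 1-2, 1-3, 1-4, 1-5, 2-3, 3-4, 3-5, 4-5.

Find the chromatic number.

1, 3, 4, 5 form a clique, so at least 4 colors are needed.
4 colors suffice: color a → {2, 5}; color b → {0, 1}; color c → {3}; color d → {4}. No two adjacent vertices share a color.

4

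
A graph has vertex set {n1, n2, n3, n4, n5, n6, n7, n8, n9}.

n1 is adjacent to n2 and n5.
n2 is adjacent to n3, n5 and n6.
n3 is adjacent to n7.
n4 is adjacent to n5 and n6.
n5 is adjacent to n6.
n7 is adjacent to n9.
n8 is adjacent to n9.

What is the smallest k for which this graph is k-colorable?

3

n1, n2, n5 are mutually adjacent, so at least 3 colors are needed.
A valid assignment using 3 colors: n1=3, n2=1, n3=2, n4=1, n5=2, n6=3, n7=1, n8=1, n9=2. No two adjacent vertices share a color.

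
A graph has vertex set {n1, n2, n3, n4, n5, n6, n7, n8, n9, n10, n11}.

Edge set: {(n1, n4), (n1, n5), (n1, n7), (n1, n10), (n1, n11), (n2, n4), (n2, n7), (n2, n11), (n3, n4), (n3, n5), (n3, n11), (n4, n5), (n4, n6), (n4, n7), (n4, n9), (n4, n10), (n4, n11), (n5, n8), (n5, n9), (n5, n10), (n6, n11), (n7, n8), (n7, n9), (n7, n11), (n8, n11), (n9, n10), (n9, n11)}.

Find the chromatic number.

n4, n5, n9, n10 form a clique, so at least 4 colors are needed.
One proper 4-coloring: n1=4, n2=4, n3=3, n4=1, n5=2, n6=3, n7=3, n8=1, n9=4, n10=3, n11=2. Each edge has distinct colors on its endpoints.

4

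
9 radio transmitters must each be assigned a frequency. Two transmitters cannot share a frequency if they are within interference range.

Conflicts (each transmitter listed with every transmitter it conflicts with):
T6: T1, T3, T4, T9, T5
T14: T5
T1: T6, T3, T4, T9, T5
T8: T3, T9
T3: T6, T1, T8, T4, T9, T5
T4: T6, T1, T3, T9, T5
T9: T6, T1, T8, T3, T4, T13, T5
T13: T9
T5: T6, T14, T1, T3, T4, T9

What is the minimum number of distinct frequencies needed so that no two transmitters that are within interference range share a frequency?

6

T6, T1, T3, T4, T9, T5 pairwise conflict, so at least 6 frequencies are needed.
6 frequencies suffice: frequency 1 → {T14, T9}; frequency 2 → {T8, T13, T5}; frequency 3 → {T3}; frequency 4 → {T6}; frequency 5 → {T4}; frequency 6 → {T1}. No two conflicting transmitters share a frequency.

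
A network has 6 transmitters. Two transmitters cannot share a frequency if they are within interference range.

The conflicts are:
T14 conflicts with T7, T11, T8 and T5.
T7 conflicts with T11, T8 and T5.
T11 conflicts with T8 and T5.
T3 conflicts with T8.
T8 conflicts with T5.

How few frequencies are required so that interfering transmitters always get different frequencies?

T14, T7, T11, T8, T5 all conflict with each other, so at least 5 frequencies are needed.
5 frequencies suffice: frequency 1 → {T8}; frequency 2 → {T3, T5}; frequency 3 → {T11}; frequency 4 → {T14}; frequency 5 → {T7}. Every pair that conflicts lands in different frequencies.

5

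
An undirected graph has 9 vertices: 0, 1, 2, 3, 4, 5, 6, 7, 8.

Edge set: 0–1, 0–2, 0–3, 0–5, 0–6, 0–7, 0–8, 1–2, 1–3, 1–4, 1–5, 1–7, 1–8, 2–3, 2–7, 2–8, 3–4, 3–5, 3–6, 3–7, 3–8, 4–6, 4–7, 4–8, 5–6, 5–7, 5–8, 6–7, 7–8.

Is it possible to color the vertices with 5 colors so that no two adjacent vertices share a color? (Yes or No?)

0, 1, 3, 5, 7, 8 form a clique, so at least 6 colors are needed.
So 5 colors are not enough.

No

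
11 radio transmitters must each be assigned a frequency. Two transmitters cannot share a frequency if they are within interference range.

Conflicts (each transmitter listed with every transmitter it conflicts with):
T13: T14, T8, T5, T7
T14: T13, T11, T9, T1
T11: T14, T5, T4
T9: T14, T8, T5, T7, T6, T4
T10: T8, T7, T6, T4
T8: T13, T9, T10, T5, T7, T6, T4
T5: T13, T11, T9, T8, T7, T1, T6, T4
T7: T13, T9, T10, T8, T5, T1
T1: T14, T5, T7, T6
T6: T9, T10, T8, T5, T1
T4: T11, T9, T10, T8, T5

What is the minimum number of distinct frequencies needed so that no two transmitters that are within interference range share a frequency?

4

T13, T8, T5, T7 all conflict with each other, so at least 4 frequencies are needed.
4 frequencies suffice: frequency 1 → {T14, T10, T5}; frequency 2 → {T11, T8, T1}; frequency 3 → {T13, T9}; frequency 4 → {T7, T6, T4}. No two conflicting transmitters share a frequency.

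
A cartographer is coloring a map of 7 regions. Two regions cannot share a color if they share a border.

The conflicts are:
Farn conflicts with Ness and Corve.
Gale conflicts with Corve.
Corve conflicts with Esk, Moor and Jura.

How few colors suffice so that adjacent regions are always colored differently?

2

Farn and Ness conflict, so at least 2 colors are needed.
2 colors suffice: color 1 → {Ness, Corve}; color 2 → {Farn, Gale, Esk, Moor, Jura}. Every pair that conflicts lands in different colors.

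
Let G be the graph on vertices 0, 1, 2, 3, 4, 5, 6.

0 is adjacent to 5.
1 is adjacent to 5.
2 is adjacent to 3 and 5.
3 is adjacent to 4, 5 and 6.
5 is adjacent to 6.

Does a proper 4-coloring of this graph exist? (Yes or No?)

The chromatic number is 3. 3, 5, 6 are pairwise adjacent, so at least 3 colors are needed.
3 colors suffice: color red → {4, 5}; color blue → {0, 1, 3}; color green → {2, 6}.
Since 4 ≥ 3, a proper 4-coloring certainly exists.

Yes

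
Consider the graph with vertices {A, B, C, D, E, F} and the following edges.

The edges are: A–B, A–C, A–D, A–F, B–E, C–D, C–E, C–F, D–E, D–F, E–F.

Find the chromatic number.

4

A, C, D, F form a clique, so at least 4 colors are needed.
4 colors suffice: A=3, B=1, C=1, D=2, E=3, F=4. Every edge joins two different colors.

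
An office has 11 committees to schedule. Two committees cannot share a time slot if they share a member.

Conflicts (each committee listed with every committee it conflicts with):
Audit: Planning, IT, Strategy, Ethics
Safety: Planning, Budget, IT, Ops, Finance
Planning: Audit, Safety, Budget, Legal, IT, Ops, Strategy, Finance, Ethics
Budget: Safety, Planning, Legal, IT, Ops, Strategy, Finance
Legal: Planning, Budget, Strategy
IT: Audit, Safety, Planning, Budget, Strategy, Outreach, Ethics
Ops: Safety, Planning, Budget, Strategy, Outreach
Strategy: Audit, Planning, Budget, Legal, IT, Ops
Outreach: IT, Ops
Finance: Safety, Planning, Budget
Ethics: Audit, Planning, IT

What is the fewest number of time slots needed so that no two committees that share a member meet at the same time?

4

Planning, Budget, Legal, Strategy are mutually in conflict, so at least 4 time slots are needed.
4 time slots suffice: time slot 1 → {Planning, Outreach}; time slot 2 → {Legal, IT, Ops, Finance}; time slot 3 → {Audit, Budget}; time slot 4 → {Safety, Strategy, Ethics}. No two conflicting committees share a time slot.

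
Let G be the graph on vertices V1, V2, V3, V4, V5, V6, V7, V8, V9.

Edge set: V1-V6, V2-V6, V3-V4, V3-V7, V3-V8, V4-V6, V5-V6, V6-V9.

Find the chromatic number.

V6 and V9 are adjacent, so at least 2 colors are needed.
2 colors suffice: color 1 → {V3, V6}; color 2 → {V1, V2, V4, V5, V7, V8, V9}. Each edge has distinct colors on its endpoints.

2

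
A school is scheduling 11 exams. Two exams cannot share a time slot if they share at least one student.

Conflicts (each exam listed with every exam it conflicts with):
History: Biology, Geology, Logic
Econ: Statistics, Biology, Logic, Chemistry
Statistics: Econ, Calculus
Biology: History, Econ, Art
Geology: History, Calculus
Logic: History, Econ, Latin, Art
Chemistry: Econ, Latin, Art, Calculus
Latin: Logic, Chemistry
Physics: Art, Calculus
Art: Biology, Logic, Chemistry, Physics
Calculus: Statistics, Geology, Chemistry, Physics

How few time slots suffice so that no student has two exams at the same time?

Physics and Art conflict, so at least 2 time slots are needed.
2 time slots suffice: History=1, Econ=1, Statistics=2, Biology=2, Geology=2, Logic=2, Chemistry=2, Latin=1, Physics=2, Art=1, Calculus=1. No two conflicting exams share a time slot.

2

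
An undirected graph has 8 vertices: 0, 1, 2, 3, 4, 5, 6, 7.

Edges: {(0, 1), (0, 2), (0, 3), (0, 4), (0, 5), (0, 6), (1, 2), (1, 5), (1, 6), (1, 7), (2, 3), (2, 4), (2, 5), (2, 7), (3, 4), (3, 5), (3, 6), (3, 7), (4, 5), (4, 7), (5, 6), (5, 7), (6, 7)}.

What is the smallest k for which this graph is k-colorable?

5

2, 3, 4, 5, 7 are mutually adjacent (a clique of size 5), so at least 5 colors are needed.
5 colors suffice: 0=b, 1=c, 2=d, 3=c, 4=e, 5=a, 6=d, 7=b. No two adjacent vertices share a color.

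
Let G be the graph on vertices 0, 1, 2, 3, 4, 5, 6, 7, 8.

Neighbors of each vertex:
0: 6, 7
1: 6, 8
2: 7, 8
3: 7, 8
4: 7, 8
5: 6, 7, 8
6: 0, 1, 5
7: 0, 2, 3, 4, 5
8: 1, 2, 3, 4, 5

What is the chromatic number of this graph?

5 and 7 are adjacent, so at least 2 colors are needed.
2 colors suffice: color a → {6, 7, 8}; color b → {0, 1, 2, 3, 4, 5}. No two adjacent vertices share a color.

2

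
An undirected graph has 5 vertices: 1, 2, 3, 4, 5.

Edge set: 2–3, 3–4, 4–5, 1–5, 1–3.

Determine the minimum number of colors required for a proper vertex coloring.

1 and 3 are adjacent, so at least 2 colors are needed.
2 colors suffice: 1=blue, 2=blue, 3=red, 4=blue, 5=red. No two adjacent vertices share a color.

2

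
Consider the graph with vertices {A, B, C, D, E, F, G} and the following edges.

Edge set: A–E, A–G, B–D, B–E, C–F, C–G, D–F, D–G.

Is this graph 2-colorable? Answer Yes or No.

The cycle E-A-G-D-B-E has odd length 5, so it cannot be 2-colored; at least 3 colors are needed.
So 2 colors are not enough.

No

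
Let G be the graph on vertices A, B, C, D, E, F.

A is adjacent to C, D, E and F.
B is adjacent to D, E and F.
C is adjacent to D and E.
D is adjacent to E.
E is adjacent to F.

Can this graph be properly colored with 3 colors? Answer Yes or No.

No

A, C, D, E are mutually adjacent (a clique of size 4), so at least 4 colors are needed.
So 3 colors are not enough.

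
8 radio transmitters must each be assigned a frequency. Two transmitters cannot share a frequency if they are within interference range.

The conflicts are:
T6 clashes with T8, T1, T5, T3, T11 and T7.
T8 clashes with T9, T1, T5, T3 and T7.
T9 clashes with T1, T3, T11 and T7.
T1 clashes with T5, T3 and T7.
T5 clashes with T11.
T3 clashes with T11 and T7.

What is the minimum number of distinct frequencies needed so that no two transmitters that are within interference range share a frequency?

5

T8, T9, T1, T3, T7 are mutually in conflict, so at least 5 frequencies are needed.
5 frequencies suffice: frequency 1 → {T1, T11}; frequency 2 → {T8}; frequency 3 → {T5, T3}; frequency 4 → {T6, T9}; frequency 5 → {T7}. Every pair that conflicts lands in different frequencies.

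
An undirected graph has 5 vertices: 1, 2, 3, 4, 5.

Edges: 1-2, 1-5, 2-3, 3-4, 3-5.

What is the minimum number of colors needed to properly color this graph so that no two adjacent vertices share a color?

1 and 5 are adjacent, so at least 2 colors are needed.
A valid assignment using 2 colors: 1=red, 2=blue, 3=red, 4=blue, 5=blue. No two adjacent vertices share a color.

2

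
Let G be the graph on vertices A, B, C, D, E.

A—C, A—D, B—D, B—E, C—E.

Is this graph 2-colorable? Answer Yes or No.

The cycle D-A-C-E-B-D has odd length 5, so it cannot be 2-colored; at least 3 colors are needed.
So 2 colors are not enough.

No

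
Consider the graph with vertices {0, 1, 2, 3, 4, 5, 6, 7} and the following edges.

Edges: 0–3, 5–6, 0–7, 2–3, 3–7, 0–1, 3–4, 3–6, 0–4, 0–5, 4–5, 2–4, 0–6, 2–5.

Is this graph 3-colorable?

Yes

The chromatic number is 3. 0, 3, 6 are pairwise adjacent, so at least 3 colors are needed.
3 colors suffice: color a → {0, 2}; color b → {1, 3, 5}; color c → {4, 6, 7}.
That is already a proper 3-coloring.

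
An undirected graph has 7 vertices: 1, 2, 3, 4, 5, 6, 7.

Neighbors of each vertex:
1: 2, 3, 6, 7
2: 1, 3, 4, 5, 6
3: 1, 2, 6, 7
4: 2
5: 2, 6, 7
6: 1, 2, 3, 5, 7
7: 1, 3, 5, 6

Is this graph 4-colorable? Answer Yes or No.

The chromatic number is 4. 1, 3, 6, 7 are mutually adjacent (a clique of size 4), so at least 4 colors are needed.
A valid assignment using 4 colors: 1=yellow, 2=blue, 3=green, 4=red, 5=green, 6=red, 7=blue.
That is already a proper 4-coloring.

Yes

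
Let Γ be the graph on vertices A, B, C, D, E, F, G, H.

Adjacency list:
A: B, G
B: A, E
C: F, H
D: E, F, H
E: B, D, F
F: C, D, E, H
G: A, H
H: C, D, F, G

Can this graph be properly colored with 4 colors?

Yes

The chromatic number is 3. C, F, H form a triangle, so at least 3 colors are needed.
3 colors suffice: color 1 → {A, F}; color 2 → {E, H}; color 3 → {B, C, D, G}.
Since 4 ≥ 3, a proper 4-coloring certainly exists.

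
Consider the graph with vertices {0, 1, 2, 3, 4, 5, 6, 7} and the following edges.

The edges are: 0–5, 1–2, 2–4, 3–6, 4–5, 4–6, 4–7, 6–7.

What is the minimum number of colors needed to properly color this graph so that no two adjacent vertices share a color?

4, 6, 7 are mutually adjacent, so at least 3 colors are needed.
One proper 3-coloring: 0=a, 1=a, 2=b, 3=a, 4=a, 5=b, 6=b, 7=c. No two adjacent vertices share a color.

3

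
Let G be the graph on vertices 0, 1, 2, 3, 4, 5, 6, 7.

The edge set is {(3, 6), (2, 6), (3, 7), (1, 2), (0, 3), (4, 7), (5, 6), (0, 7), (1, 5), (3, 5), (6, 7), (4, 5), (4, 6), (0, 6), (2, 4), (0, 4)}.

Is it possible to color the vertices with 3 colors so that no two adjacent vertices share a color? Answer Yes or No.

0, 4, 6, 7 are mutually adjacent (a clique of size 4), so at least 4 colors are needed.
So 3 colors are not enough.

No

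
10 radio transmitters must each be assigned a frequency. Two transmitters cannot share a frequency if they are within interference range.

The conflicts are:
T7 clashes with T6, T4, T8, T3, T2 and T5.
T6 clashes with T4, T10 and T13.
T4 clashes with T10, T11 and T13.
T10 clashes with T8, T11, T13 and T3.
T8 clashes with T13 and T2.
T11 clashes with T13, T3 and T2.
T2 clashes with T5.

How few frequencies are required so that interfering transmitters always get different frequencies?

4

T6, T4, T10, T13 all conflict with each other, so at least 4 frequencies are needed.
4 frequencies suffice: frequency 1 → {T7, T10}; frequency 2 → {T4, T3, T2}; frequency 3 → {T13, T5}; frequency 4 → {T6, T8, T11}. No two conflicting transmitters share a frequency.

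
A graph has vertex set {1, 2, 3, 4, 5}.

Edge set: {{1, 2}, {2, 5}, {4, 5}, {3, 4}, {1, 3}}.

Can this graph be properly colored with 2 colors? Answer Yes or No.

No

The cycle 1-2-5-4-3-1 has odd length 5, so it cannot be 2-colored; at least 3 colors are needed.
So 2 colors are not enough.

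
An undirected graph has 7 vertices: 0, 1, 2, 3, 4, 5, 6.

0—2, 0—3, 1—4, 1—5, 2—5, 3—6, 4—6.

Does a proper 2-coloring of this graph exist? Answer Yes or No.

No

The cycle 5-1-4-6-3-0-2-5 has odd length 7, so it cannot be 2-colored; at least 3 colors are needed.
So 2 colors are not enough.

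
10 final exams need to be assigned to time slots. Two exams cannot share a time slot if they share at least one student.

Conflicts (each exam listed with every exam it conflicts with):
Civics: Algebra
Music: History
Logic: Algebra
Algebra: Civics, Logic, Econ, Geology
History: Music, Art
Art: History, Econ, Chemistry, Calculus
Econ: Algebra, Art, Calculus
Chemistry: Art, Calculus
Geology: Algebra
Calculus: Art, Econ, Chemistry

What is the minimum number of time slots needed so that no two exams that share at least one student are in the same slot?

Art, Econ, Calculus are mutually in conflict, so at least 3 time slots are needed.
3 time slots suffice: time slot 1 → {Music, Algebra, Art}; time slot 2 → {Civics, Logic, History, Econ, Chemistry, Geology}; time slot 3 → {Calculus}. No two conflicting exams share a time slot.

3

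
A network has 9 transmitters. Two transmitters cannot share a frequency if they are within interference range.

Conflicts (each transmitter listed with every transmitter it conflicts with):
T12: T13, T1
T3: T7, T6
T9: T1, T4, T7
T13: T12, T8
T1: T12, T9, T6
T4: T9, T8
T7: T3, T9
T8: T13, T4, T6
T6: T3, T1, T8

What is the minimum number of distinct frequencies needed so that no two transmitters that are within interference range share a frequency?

The cycle T13-T12-T1-T6-T8-T13 has odd length 5, so it cannot be 2-colored; at least 3 frequencies are needed.
3 frequencies suffice: T12=3, T3=3, T9=2, T13=2, T1=1, T4=3, T7=1, T8=1, T6=2. Every pair that conflicts lands in different frequencies.

3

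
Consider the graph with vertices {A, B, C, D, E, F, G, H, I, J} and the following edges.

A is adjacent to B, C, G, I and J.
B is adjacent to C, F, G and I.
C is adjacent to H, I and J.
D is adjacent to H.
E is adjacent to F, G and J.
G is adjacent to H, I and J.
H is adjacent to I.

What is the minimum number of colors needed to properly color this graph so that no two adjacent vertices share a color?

4

A, B, G, I are mutually adjacent (a clique of size 4), so at least 4 colors are needed.
4 colors suffice: color 1 → {C, D, F, G}; color 2 → {B, H, J}; color 3 → {A, E}; color 4 → {I}. Each edge has distinct colors on its endpoints.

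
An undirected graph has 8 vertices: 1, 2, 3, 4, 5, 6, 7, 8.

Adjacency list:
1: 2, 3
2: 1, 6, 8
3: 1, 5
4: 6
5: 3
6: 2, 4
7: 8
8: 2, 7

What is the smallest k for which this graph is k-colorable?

1 and 2 are adjacent, so at least 2 colors are needed.
2 colors suffice: color a → {2, 3, 4, 7}; color b → {1, 5, 6, 8}. No two adjacent vertices share a color.

2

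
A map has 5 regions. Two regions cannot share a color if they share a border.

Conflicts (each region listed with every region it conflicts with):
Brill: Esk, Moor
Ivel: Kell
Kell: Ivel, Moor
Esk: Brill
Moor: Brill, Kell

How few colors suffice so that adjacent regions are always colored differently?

2

Brill and Esk conflict, so at least 2 colors are needed.
2 colors suffice: Brill=2, Ivel=1, Kell=2, Esk=1, Moor=1. Every pair that conflicts lands in different colors.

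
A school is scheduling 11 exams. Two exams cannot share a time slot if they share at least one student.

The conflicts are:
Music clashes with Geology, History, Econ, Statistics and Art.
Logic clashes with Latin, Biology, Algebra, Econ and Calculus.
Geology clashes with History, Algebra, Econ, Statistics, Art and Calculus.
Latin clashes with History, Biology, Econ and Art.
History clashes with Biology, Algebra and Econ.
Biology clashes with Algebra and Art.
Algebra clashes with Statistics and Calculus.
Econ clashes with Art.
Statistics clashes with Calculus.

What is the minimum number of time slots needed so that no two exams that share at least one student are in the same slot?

4

Geology, Algebra, Statistics, Calculus pairwise conflict, so at least 4 time slots are needed.
4 time slots suffice: Music=4, Logic=3, Geology=1, Latin=1, History=3, Biology=4, Algebra=2, Econ=2, Statistics=3, Art=3, Calculus=4. Each listed conflict is separated.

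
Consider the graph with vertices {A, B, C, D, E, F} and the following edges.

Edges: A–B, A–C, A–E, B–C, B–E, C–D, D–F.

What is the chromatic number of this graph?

A, B, C form a triangle, so at least 3 colors are needed.
3 colors suffice: color 1 → {C, E, F}; color 2 → {A, D}; color 3 → {B}. No two adjacent vertices share a color.

3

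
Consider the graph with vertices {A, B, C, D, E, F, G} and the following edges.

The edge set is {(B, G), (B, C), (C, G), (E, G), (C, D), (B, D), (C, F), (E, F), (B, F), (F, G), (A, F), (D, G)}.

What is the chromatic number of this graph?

4

B, C, D, G are pairwise adjacent (a clique of size 4), so at least 4 colors are needed.
4 colors suffice: color red → {A, G}; color blue → {D, F}; color green → {C, E}; color yellow → {B}. No two adjacent vertices share a color.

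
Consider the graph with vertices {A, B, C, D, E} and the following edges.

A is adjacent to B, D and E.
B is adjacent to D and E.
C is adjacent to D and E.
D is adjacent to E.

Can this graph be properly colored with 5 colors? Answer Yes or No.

The chromatic number is 4. A, B, D, E are pairwise adjacent (a clique of size 4), so at least 4 colors are needed.
One proper 4-coloring: A=3, B=4, C=3, D=1, E=2.
Since 5 ≥ 4, a proper 5-coloring certainly exists.

Yes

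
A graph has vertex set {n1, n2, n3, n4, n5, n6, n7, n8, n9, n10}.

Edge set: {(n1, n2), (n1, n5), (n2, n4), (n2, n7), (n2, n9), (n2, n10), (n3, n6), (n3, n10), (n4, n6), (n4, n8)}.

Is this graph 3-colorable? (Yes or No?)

Yes

The chromatic number is 3. The cycle n3-n10-n2-n4-n6-n3 has odd length 5, so it cannot be 2-colored; at least 3 colors are needed.
3 colors suffice: color red → {n2, n5, n6, n8}; color blue → {n1, n4, n7, n9, n10}; color green → {n3}.
That is already a proper 3-coloring.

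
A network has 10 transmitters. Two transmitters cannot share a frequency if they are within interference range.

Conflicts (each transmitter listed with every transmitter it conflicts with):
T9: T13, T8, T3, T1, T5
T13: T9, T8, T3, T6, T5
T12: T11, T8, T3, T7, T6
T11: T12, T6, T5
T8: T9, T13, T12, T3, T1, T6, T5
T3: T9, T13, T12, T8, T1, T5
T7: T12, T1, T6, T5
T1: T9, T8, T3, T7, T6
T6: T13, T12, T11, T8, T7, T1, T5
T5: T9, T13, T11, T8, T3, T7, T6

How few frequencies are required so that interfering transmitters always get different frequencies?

5

T9, T13, T8, T3, T5 all conflict with each other, so at least 5 frequencies are needed.
5 frequencies suffice: frequency 1 → {T3, T6}; frequency 2 → {T12, T1, T5}; frequency 3 → {T11, T8, T7}; frequency 4 → {T9}; frequency 5 → {T13}. No two conflicting transmitters share a frequency.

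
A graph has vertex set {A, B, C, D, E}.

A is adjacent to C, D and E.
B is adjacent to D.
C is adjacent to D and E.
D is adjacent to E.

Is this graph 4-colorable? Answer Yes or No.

The chromatic number is 4. A, C, D, E form a clique, so at least 4 colors are needed.
A valid assignment using 4 colors: A=4, B=2, C=2, D=1, E=3.
That is already a proper 4-coloring.

Yes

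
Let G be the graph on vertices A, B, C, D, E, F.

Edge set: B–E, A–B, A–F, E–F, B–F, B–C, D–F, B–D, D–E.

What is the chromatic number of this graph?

B, D, E, F are mutually adjacent (a clique of size 4), so at least 4 colors are needed.
4 colors suffice: color 1 → {B}; color 2 → {C, F}; color 3 → {A, D}; color 4 → {E}. Every edge joins two different colors.

4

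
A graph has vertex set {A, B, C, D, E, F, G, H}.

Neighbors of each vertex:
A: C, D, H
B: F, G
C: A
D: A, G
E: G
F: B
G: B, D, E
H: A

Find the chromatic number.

B and F are adjacent, so at least 2 colors are needed.
2 colors suffice: color red → {A, F, G}; color blue → {B, C, D, E, H}. Every edge joins two different colors.

2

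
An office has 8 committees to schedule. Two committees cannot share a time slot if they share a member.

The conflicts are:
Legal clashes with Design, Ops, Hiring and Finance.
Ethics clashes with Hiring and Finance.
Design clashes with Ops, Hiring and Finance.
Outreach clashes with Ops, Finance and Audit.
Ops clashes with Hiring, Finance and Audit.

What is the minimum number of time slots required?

4

Legal, Design, Ops, Finance pairwise conflict, so at least 4 time slots are needed.
A valid assignment using 4 time slots: Legal=4, Ethics=1, Design=3, Outreach=3, Ops=1, Hiring=2, Finance=2, Audit=2. No two conflicting committees share a time slot.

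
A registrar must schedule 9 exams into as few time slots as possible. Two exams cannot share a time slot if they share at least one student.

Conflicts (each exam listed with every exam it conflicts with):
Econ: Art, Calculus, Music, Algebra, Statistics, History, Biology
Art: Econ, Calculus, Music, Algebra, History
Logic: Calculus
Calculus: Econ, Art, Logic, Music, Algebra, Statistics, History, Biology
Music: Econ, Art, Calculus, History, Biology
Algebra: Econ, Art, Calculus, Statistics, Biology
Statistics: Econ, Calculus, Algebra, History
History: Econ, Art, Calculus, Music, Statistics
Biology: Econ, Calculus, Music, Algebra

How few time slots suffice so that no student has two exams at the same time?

5

Econ, Art, Calculus, Music, History all conflict with each other, so at least 5 time slots are needed.
5 time slots suffice: time slot 1 → {Calculus}; time slot 2 → {Econ, Logic}; time slot 3 → {Art, Statistics, Biology}; time slot 4 → {Music, Algebra}; time slot 5 → {History}. Every pair that conflicts lands in different time slots.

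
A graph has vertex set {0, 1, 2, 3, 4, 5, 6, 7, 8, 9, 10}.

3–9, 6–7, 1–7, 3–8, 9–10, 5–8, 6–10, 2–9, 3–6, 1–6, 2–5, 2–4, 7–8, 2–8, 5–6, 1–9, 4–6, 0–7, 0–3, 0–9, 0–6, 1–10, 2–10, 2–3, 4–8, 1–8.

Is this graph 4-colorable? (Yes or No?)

The chromatic number is 3. 2, 3, 8 form a triangle, so at least 3 colors are needed.
A valid assignment using 3 colors: 0=b, 1=b, 2=b, 3=c, 4=c, 5=c, 6=a, 7=c, 8=a, 9=a, 10=c.
Since 4 ≥ 3, a proper 4-coloring certainly exists.

Yes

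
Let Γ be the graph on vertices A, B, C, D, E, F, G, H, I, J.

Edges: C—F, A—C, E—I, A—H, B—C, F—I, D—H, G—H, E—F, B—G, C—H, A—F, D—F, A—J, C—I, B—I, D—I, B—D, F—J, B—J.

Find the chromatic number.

C, F, I are mutually adjacent, so at least 3 colors are needed.
A valid assignment using 3 colors: A=2, B=1, C=3, D=3, E=3, F=1, G=2, H=1, I=2, J=3. Every edge joins two different colors.

3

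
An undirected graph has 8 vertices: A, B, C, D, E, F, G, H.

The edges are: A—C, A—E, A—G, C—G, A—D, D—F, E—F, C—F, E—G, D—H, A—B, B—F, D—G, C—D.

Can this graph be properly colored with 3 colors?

A, C, D, G are mutually adjacent (a clique of size 4), so at least 4 colors are needed.
So 3 colors are not enough.

No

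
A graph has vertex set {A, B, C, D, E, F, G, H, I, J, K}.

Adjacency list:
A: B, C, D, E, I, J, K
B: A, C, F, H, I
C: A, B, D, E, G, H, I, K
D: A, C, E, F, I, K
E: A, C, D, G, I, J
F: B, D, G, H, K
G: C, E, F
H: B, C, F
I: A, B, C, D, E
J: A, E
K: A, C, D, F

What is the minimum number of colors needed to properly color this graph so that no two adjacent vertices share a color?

A, C, D, E, I are mutually adjacent (a clique of size 5), so at least 5 colors are needed.
5 colors suffice: color red → {C, F, J}; color blue → {A, G, H}; color green → {B, E, K}; color yellow → {D}; color purple → {I}. No two adjacent vertices share a color.

5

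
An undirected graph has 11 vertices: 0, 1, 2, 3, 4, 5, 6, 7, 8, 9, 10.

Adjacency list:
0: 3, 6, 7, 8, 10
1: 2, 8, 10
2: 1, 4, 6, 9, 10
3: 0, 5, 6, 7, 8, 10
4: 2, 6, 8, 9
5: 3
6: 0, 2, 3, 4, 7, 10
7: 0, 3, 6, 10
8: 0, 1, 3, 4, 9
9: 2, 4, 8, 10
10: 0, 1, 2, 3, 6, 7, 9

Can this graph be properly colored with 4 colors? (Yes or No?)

0, 3, 6, 7, 10 are mutually adjacent (a clique of size 5), so at least 5 colors are needed.
So 4 colors are not enough.

No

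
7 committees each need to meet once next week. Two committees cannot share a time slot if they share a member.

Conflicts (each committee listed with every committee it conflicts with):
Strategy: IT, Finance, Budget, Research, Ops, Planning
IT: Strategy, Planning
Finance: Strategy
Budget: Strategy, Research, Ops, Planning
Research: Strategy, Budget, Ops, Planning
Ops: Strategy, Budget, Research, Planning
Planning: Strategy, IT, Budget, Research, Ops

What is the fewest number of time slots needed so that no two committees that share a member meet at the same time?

Strategy, Budget, Research, Ops, Planning all conflict with each other, so at least 5 time slots are needed.
5 time slots suffice: time slot 1 → {Strategy}; time slot 2 → {Finance, Planning}; time slot 3 → {IT, Budget}; time slot 4 → {Research}; time slot 5 → {Ops}. Each listed conflict is separated.

5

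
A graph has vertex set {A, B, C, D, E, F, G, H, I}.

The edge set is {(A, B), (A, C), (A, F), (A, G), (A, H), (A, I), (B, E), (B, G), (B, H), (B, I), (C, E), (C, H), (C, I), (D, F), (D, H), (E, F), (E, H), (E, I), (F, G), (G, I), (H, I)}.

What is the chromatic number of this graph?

B, E, H, I form a clique, so at least 4 colors are needed.
A valid assignment using 4 colors: A=3, B=4, C=4, D=3, E=3, F=2, G=1, H=1, I=2. No two adjacent vertices share a color.

4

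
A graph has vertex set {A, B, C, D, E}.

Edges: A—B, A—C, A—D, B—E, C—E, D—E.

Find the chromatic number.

C and E are adjacent, so at least 2 colors are needed.
One proper 2-coloring: A=red, B=blue, C=blue, D=blue, E=red. No two adjacent vertices share a color.

2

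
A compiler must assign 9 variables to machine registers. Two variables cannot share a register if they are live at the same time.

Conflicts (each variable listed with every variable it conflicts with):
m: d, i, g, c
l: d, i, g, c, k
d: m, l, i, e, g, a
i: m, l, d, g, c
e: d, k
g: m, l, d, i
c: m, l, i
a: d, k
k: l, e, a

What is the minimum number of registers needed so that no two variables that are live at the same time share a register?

4

m, d, i, g pairwise conflict, so at least 4 registers are needed.
4 registers suffice: register 1 → {d, c, k}; register 2 → {i, e, a}; register 3 → {m, l}; register 4 → {g}. Every pair that conflicts lands in different registers.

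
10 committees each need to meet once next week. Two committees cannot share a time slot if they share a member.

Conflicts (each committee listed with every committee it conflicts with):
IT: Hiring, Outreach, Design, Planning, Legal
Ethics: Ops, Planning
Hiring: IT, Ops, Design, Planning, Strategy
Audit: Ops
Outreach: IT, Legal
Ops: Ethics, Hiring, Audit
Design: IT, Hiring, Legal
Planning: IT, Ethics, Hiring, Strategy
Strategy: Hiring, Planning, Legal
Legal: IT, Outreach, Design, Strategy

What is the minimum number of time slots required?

Hiring, Planning, Strategy all conflict with each other, so at least 3 time slots are needed.
3 time slots suffice: time slot 1 → {Ethics, Hiring, Audit, Legal}; time slot 2 → {IT, Ops, Strategy}; time slot 3 → {Outreach, Design, Planning}. Every pair that conflicts lands in different time slots.

3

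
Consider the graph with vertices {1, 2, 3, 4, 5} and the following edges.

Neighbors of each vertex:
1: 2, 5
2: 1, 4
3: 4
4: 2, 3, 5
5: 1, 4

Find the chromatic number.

3 and 4 are adjacent, so at least 2 colors are needed.
One proper 2-coloring: 1=a, 2=b, 3=b, 4=a, 5=b. Every edge joins two different colors.

2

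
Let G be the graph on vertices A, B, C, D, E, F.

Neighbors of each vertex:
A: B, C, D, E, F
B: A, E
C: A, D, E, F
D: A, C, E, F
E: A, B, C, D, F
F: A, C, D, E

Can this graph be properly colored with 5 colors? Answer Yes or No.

Yes

The chromatic number is 5. A, C, D, E, F are mutually adjacent (a clique of size 5), so at least 5 colors are needed.
5 colors suffice: A=blue, B=green, C=green, D=purple, E=red, F=yellow.
That is already a proper 5-coloring.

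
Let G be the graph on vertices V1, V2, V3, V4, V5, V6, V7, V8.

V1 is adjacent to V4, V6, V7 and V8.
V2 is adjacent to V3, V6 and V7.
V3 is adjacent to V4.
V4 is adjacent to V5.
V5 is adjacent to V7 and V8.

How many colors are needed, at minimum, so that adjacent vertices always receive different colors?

3

The cycle V3-V4-V5-V7-V2-V3 has odd length 5, so it cannot be 2-colored; at least 3 colors are needed.
3 colors suffice: color 1 → {V1, V2, V5}; color 2 → {V4, V6, V7, V8}; color 3 → {V3}. No two adjacent vertices share a color.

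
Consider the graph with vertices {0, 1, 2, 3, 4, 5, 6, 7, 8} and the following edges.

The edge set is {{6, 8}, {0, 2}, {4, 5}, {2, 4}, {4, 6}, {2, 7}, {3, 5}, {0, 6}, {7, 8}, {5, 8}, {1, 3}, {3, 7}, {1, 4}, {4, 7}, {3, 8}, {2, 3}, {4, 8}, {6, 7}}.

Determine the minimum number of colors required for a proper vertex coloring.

4, 6, 7, 8 form a clique, so at least 4 colors are needed.
4 colors suffice: color a → {0, 3, 4}; color b → {1, 2, 8}; color c → {5, 7}; color d → {6}. Each edge has distinct colors on its endpoints.

4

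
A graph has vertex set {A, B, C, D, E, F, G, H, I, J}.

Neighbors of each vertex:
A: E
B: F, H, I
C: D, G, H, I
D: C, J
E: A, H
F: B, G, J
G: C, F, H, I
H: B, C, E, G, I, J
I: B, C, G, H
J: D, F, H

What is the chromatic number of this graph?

4

C, G, H, I are mutually adjacent (a clique of size 4), so at least 4 colors are needed.
A valid assignment using 4 colors: A=1, B=2, C=2, D=1, E=2, F=1, G=4, H=1, I=3, J=2. Every edge joins two different colors.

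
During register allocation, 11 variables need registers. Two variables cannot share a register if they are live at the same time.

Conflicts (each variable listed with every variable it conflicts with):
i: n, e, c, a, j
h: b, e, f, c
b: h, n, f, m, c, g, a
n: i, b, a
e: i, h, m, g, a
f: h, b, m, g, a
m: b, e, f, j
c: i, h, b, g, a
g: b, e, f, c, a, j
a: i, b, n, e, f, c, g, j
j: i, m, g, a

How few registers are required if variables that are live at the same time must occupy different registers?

b, f, g, a are mutually in conflict, so at least 4 registers are needed.
Using 4 registers: i=3, h=1, b=2, n=4, e=2, f=4, m=1, c=4, g=3, a=1, j=2. No two conflicting variables share a register.

4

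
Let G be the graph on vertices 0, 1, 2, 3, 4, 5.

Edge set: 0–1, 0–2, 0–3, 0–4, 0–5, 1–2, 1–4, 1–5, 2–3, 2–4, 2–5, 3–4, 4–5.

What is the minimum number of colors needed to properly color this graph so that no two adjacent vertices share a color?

0, 1, 2, 4, 5 are mutually adjacent (a clique of size 5), so at least 5 colors are needed.
A valid assignment using 5 colors: 0=b, 1=d, 2=c, 3=d, 4=a, 5=e. Each edge has distinct colors on its endpoints.

5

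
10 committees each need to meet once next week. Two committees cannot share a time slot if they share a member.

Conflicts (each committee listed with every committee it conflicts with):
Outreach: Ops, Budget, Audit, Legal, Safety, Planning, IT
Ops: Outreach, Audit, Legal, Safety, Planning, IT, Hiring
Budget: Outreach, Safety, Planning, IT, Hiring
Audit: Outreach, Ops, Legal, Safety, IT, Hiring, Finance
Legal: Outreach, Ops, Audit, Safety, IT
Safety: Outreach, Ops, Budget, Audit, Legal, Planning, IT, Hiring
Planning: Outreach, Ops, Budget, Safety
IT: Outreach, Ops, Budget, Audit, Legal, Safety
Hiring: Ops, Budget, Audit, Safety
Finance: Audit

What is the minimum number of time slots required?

6

Outreach, Ops, Audit, Legal, Safety, IT pairwise conflict, so at least 6 time slots are needed.
6 time slots suffice: time slot 1 → {Safety, Finance}; time slot 2 → {Ops, Budget}; time slot 3 → {Audit, Planning}; time slot 4 → {Outreach, Hiring}; time slot 5 → {IT}; time slot 6 → {Legal}. No two conflicting committees share a time slot.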